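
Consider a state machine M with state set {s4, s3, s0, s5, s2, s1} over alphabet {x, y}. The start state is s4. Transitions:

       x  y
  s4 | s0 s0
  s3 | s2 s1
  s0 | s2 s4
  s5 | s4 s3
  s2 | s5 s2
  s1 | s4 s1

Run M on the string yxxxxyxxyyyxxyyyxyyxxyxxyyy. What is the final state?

s1

Trace: s4 -y-> s0 -x-> s2 -x-> s5 -x-> s4 -x-> s0 -y-> s4 -x-> s0 -x-> s2 -y-> s2 -y-> s2 -y-> s2 -x-> s5 -x-> s4 -y-> s0 -y-> s4 -y-> s0 -x-> s2 -y-> s2 -y-> s2 -x-> s5 -x-> s4 -y-> s0 -x-> s2 -x-> s5 -y-> s3 -y-> s1 -y-> s1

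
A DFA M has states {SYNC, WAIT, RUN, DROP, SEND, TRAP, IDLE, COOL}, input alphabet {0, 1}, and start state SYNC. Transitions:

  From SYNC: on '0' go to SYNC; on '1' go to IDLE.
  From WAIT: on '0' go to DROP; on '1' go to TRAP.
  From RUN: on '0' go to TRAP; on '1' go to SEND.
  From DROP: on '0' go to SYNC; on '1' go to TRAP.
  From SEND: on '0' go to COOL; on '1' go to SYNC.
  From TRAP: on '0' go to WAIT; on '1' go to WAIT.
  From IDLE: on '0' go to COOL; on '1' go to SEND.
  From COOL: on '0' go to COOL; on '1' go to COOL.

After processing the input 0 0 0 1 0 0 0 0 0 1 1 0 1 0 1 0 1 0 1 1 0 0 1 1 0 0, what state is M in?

COOL

start at SYNC
read '0': SYNC → SYNC
read '0': SYNC → SYNC
read '0': SYNC → SYNC
read '1': SYNC → IDLE
read '0': IDLE → COOL
read '0': COOL → COOL
read '0': COOL → COOL
read '0': COOL → COOL
read '0': COOL → COOL
read '1': COOL → COOL
read '1': COOL → COOL
read '0': COOL → COOL
read '1': COOL → COOL
read '0': COOL → COOL
read '1': COOL → COOL
read '0': COOL → COOL
read '1': COOL → COOL
read '0': COOL → COOL
read '1': COOL → COOL
read '1': COOL → COOL
read '0': COOL → COOL
read '0': COOL → COOL
read '1': COOL → COOL
read '1': COOL → COOL
read '0': COOL → COOL
read '0': COOL → COOL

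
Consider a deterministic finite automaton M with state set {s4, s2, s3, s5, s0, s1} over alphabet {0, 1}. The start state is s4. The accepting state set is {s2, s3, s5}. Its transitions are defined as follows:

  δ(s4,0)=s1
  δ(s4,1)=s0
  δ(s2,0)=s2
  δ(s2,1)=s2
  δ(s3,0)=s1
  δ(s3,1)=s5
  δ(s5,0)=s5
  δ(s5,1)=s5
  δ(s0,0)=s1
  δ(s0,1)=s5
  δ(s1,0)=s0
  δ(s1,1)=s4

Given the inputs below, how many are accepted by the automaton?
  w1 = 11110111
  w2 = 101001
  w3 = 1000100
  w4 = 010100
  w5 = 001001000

3

w1: s4 → s0 → s5 → s5 → s5 → s5 → s5 → s5 → s5  → end s5, accepted
w2: s4 → s0 → s1 → s4 → s1 → s0 → s5  → end s5, accepted
w3: s4 → s0 → s1 → s0 → s1 → s4 → s1 → s0  → end s0, rejected
w4: s4 → s1 → s4 → s1 → s4 → s1 → s0  → end s0, rejected
w5: s4 → s1 → s0 → s5 → s5 → s5 → s5 → s5 → s5 → s5  → end s5, accepted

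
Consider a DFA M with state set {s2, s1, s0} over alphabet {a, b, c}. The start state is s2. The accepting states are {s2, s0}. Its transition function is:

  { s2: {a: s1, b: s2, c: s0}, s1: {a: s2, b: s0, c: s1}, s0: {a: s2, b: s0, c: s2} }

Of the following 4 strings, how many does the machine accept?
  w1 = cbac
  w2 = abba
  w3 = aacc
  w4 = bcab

w1: Trace: s2 -c-> s0 -b-> s0 -a-> s2 -c-> s0  → end s0, accepted
w2: Trace: s2 -a-> s1 -b-> s0 -b-> s0 -a-> s2  → end s2, accepted
w3: Trace: s2 -a-> s1 -a-> s2 -c-> s0 -c-> s2  → end s2, accepted
w4: Trace: s2 -b-> s2 -c-> s0 -a-> s2 -b-> s2  → end s2, accepted

4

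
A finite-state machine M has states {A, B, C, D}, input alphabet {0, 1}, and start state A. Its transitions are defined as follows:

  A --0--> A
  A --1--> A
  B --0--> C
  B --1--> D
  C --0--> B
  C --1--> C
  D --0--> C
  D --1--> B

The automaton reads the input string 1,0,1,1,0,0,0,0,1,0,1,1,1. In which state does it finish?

A

A → A → A → A → A → A → A → A → A → A → A → A → A → A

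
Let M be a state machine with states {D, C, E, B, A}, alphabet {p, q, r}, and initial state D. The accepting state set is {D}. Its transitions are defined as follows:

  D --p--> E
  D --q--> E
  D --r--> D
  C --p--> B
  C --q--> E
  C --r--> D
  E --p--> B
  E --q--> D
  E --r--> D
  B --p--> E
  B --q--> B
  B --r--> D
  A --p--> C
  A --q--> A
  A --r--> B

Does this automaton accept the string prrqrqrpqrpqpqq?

Trace: D -p-> E -r-> D -r-> D -q-> E -r-> D -q-> E -r-> D -p-> E -q-> D -r-> D -p-> E -q-> D -p-> E -q-> D -q-> E
End state E is not accepting.

No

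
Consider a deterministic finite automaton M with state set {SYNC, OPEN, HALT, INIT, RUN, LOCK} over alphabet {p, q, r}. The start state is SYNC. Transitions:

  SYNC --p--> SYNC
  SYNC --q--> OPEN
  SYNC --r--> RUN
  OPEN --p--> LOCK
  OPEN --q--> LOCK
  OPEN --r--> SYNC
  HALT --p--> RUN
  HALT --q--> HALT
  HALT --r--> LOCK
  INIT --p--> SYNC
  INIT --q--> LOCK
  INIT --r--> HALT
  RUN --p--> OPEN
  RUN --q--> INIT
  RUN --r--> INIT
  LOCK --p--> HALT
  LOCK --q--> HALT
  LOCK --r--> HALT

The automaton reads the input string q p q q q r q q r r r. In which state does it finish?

LOCK

Trace: SYNC -q-> OPEN -p-> LOCK -q-> HALT -q-> HALT -q-> HALT -r-> LOCK -q-> HALT -q-> HALT -r-> LOCK -r-> HALT -r-> LOCK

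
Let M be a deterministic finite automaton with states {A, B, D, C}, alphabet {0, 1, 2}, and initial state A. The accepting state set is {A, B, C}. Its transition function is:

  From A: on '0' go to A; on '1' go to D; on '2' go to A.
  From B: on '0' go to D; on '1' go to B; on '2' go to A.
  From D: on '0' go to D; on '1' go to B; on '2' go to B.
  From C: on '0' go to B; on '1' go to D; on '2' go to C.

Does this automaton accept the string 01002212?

Yes

Trace: A -0-> A -1-> D -0-> D -0-> D -2-> B -2-> A -1-> D -2-> B
End state B is accepting.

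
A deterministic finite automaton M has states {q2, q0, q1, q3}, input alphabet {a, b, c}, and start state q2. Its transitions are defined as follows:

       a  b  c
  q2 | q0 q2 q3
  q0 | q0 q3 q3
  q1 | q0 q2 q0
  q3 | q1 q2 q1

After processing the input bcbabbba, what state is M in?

start at q2
read 'b': q2 → q2
read 'c': q2 → q3
read 'b': q3 → q2
read 'a': q2 → q0
read 'b': q0 → q3
read 'b': q3 → q2
read 'b': q2 → q2
read 'a': q2 → q0

q0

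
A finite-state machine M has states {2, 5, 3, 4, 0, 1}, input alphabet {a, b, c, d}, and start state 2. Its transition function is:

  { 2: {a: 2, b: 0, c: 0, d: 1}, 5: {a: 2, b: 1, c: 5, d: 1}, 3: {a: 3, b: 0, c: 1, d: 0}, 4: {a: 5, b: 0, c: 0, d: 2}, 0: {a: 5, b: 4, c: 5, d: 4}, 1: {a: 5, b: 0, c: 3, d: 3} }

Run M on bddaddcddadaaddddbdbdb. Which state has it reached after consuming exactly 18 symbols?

0

Trace: 2 -b-> 0 -d-> 4 -d-> 2 -a-> 2 -d-> 1 -d-> 3 -c-> 1 -d-> 3 -d-> 0 -a-> 5 -d-> 1 -a-> 5 -a-> 2 -d-> 1 -d-> 3 -d-> 0 -d-> 4 -b-> 0
After 18 symbols: 0.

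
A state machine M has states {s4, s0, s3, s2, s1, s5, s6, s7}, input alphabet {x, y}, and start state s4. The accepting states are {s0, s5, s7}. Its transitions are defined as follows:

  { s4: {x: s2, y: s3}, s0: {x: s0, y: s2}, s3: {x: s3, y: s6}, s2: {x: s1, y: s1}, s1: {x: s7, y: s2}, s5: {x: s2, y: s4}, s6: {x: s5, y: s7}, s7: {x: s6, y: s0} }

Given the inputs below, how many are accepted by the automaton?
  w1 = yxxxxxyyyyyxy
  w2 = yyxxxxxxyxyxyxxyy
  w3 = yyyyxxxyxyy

1

w1: Trace: s4 -y-> s3 -x-> s3 -x-> s3 -x-> s3 -x-> s3 -x-> s3 -y-> s6 -y-> s7 -y-> s0 -y-> s2 -y-> s1 -x-> s7 -y-> s0  → end s0, accepted
w2: Trace: s4 -y-> s3 -y-> s6 -x-> s5 -x-> s2 -x-> s1 -x-> s7 -x-> s6 -x-> s5 -y-> s4 -x-> s2 -y-> s1 -x-> s7 -y-> s0 -x-> s0 -x-> s0 -y-> s2 -y-> s1  → end s1, rejected
w3: Trace: s4 -y-> s3 -y-> s6 -y-> s7 -y-> s0 -x-> s0 -x-> s0 -x-> s0 -y-> s2 -x-> s1 -y-> s2 -y-> s1  → end s1, rejected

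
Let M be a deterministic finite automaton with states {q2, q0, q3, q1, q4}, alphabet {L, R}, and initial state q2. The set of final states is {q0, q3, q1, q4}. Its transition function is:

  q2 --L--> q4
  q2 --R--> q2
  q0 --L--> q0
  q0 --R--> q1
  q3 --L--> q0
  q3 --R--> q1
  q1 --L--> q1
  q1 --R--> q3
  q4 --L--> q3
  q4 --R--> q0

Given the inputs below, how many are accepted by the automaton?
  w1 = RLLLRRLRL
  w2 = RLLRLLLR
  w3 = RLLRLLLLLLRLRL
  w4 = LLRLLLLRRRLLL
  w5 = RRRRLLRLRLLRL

w1:
  start at q2
  read 'R': q2 → q2
  read 'L': q2 → q4
  read 'L': q4 → q3
  read 'L': q3 → q0
  read 'R': q0 → q1
  read 'R': q1 → q3
  read 'L': q3 → q0
  read 'R': q0 → q1
  read 'L': q1 → q1
  end q1, accepted
w2:
  start at q2
  read 'R': q2 → q2
  read 'L': q2 → q4
  read 'L': q4 → q3
  read 'R': q3 → q1
  read 'L': q1 → q1
  read 'L': q1 → q1
  read 'L': q1 → q1
  read 'R': q1 → q3
  end q3, accepted
w3:
  start at q2
  read 'R': q2 → q2
  read 'L': q2 → q4
  read 'L': q4 → q3
  read 'R': q3 → q1
  read 'L': q1 → q1
  read 'L': q1 → q1
  read 'L': q1 → q1
  read 'L': q1 → q1
  read 'L': q1 → q1
  read 'L': q1 → q1
  read 'R': q1 → q3
  read 'L': q3 → q0
  read 'R': q0 → q1
  read 'L': q1 → q1
  end q1, accepted
w4:
  start at q2
  read 'L': q2 → q4
  read 'L': q4 → q3
  read 'R': q3 → q1
  read 'L': q1 → q1
  read 'L': q1 → q1
  read 'L': q1 → q1
  read 'L': q1 → q1
  read 'R': q1 → q3
  read 'R': q3 → q1
  read 'R': q1 → q3
  read 'L': q3 → q0
  read 'L': q0 → q0
  read 'L': q0 → q0
  end q0, accepted
w5:
  start at q2
  read 'R': q2 → q2
  read 'R': q2 → q2
  read 'R': q2 → q2
  read 'R': q2 → q2
  read 'L': q2 → q4
  read 'L': q4 → q3
  read 'R': q3 → q1
  read 'L': q1 → q1
  read 'R': q1 → q3
  read 'L': q3 → q0
  read 'L': q0 → q0
  read 'R': q0 → q1
  read 'L': q1 → q1
  end q1, accepted

5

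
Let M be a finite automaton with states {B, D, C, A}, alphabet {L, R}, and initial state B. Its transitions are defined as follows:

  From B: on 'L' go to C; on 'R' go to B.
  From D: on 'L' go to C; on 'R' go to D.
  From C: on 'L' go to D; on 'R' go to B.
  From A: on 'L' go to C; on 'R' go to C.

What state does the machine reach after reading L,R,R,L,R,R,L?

C

start at B
read 'L': B → C
read 'R': C → B
read 'R': B → B
read 'L': B → C
read 'R': C → B
read 'R': B → B
read 'L': B → C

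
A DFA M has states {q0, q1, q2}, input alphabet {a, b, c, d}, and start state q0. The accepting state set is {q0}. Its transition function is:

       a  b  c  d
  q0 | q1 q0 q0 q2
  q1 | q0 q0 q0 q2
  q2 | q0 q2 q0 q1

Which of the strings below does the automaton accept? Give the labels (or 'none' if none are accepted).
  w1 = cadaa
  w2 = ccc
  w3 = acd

w1:
  start at q0
  read 'c': q0 → q0
  read 'a': q0 → q1
  read 'd': q1 → q2
  read 'a': q2 → q0
  read 'a': q0 → q1
  end q1, rejected
w2:
  start at q0
  read 'c': q0 → q0
  read 'c': q0 → q0
  read 'c': q0 → q0
  end q0, accepted
w3:
  start at q0
  read 'a': q0 → q1
  read 'c': q1 → q0
  read 'd': q0 → q2
  end q2, rejected

w2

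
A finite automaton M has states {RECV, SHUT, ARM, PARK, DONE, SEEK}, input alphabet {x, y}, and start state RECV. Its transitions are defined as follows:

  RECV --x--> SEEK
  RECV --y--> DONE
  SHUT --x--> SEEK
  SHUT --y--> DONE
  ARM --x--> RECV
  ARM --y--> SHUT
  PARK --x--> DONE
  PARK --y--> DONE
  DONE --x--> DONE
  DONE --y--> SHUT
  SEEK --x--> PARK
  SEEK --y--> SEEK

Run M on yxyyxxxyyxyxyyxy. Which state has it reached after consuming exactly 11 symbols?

SHUT

RECV → DONE → DONE → SHUT → DONE → DONE → DONE → DONE → SHUT → DONE → DONE → SHUT
After 11 symbols: SHUT.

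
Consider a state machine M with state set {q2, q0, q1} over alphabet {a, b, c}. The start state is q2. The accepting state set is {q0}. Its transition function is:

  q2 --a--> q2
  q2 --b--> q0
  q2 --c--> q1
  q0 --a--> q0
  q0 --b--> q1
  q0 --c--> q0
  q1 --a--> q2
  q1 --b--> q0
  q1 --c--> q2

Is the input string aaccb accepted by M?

start at q2
read 'a': q2 → q2
read 'a': q2 → q2
read 'c': q2 → q1
read 'c': q1 → q2
read 'b': q2 → q0
End state q0 is accepting.

Yes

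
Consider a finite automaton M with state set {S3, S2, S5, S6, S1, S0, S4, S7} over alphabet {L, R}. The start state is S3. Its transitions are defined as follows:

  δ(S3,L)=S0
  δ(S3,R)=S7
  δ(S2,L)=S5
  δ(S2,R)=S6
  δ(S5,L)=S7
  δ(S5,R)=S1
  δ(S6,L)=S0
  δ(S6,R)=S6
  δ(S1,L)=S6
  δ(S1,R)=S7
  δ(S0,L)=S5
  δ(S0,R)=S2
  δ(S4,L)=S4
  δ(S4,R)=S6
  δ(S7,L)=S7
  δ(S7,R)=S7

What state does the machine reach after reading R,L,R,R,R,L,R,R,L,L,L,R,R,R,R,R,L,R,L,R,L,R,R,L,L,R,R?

S7

Trace: S3 -R-> S7 -L-> S7 -R-> S7 -R-> S7 -R-> S7 -L-> S7 -R-> S7 -R-> S7 -L-> S7 -L-> S7 -L-> S7 -R-> S7 -R-> S7 -R-> S7 -R-> S7 -R-> S7 -L-> S7 -R-> S7 -L-> S7 -R-> S7 -L-> S7 -R-> S7 -R-> S7 -L-> S7 -L-> S7 -R-> S7 -R-> S7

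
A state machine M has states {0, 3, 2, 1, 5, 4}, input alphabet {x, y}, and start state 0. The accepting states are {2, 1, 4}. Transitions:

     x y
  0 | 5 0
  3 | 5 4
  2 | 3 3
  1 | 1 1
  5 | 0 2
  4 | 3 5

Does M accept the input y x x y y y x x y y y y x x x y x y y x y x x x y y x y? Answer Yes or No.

Yes

start at 0
read 'y': 0 → 0
read 'x': 0 → 5
read 'x': 5 → 0
read 'y': 0 → 0
read 'y': 0 → 0
read 'y': 0 → 0
read 'x': 0 → 5
read 'x': 5 → 0
read 'y': 0 → 0
read 'y': 0 → 0
read 'y': 0 → 0
read 'y': 0 → 0
read 'x': 0 → 5
read 'x': 5 → 0
read 'x': 0 → 5
read 'y': 5 → 2
read 'x': 2 → 3
read 'y': 3 → 4
read 'y': 4 → 5
read 'x': 5 → 0
read 'y': 0 → 0
read 'x': 0 → 5
read 'x': 5 → 0
read 'x': 0 → 5
read 'y': 5 → 2
read 'y': 2 → 3
read 'x': 3 → 5
read 'y': 5 → 2
End state 2 is accepting.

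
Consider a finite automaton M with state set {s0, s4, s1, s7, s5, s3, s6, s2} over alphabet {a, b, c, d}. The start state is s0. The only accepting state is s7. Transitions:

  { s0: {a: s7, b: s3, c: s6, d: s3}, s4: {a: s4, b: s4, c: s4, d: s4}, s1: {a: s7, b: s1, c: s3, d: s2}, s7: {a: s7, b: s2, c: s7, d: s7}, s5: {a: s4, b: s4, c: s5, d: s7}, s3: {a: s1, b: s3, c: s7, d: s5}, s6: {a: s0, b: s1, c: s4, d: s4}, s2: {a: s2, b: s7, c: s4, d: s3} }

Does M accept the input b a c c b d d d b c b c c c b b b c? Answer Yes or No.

Trace: s0 -b-> s3 -a-> s1 -c-> s3 -c-> s7 -b-> s2 -d-> s3 -d-> s5 -d-> s7 -b-> s2 -c-> s4 -b-> s4 -c-> s4 -c-> s4 -c-> s4 -b-> s4 -b-> s4 -b-> s4 -c-> s4
End state s4 is not accepting.

No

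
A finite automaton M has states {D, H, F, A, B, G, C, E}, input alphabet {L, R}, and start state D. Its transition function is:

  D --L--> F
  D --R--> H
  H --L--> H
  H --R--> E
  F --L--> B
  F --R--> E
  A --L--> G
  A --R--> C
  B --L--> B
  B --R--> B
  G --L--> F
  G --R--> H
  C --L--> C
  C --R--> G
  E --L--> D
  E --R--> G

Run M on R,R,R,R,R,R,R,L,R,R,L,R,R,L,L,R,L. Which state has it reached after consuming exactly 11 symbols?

F

start at D
read 'R': D → H
read 'R': H → E
read 'R': E → G
read 'R': G → H
read 'R': H → E
read 'R': E → G
read 'R': G → H
read 'L': H → H
read 'R': H → E
read 'R': E → G
read 'L': G → F
After 11 symbols: F.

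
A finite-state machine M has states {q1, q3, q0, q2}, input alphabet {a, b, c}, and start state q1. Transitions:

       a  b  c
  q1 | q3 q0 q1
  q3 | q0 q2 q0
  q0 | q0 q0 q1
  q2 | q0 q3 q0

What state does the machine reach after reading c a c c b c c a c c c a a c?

q1 → q1 → q3 → q0 → q1 → q0 → q1 → q1 → q3 → q0 → q1 → q1 → q3 → q0 → q1

q1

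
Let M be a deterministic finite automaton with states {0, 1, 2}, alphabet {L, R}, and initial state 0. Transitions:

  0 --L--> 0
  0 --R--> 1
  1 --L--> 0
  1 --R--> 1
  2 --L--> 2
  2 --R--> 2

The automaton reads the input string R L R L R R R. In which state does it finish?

1

0 → 1 → 0 → 1 → 0 → 1 → 1 → 1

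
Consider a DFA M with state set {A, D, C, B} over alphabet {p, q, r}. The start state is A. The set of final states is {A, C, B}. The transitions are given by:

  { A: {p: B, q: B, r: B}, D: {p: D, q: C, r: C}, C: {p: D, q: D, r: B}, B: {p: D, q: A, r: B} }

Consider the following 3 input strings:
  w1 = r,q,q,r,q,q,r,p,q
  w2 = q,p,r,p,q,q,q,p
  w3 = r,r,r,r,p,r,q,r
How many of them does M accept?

2

w1: A → B → A → B → B → A → B → B → D → C  → end C, accepted
w2: A → B → D → C → D → C → D → C → D  → end D, rejected
w3: A → B → B → B → B → D → C → D → C  → end C, accepted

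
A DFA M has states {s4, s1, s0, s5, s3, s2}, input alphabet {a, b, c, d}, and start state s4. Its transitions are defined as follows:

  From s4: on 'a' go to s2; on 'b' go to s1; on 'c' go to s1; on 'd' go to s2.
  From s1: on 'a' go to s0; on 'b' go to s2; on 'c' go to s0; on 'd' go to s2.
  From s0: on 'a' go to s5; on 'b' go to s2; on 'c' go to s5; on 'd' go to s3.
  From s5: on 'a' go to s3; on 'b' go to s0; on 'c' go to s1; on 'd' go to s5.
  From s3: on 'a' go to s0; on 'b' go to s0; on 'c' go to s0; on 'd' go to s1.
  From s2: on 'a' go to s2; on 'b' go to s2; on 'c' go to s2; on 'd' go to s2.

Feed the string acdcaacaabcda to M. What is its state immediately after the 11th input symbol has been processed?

s2

start at s4
read 'a': s4 → s2
read 'c': s2 → s2
read 'd': s2 → s2
read 'c': s2 → s2
read 'a': s2 → s2
read 'a': s2 → s2
read 'c': s2 → s2
read 'a': s2 → s2
read 'a': s2 → s2
read 'b': s2 → s2
read 'c': s2 → s2
After 11 symbols: s2.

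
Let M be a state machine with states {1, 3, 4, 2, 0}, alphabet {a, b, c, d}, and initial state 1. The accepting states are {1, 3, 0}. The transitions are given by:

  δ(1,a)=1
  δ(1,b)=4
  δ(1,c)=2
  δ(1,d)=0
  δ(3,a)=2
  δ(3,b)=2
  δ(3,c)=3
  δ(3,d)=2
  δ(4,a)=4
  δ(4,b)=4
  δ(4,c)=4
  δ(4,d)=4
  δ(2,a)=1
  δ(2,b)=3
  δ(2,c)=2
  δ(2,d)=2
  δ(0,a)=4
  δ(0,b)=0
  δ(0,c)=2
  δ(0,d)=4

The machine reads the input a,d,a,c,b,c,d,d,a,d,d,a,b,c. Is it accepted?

Trace: 1 -a-> 1 -d-> 0 -a-> 4 -c-> 4 -b-> 4 -c-> 4 -d-> 4 -d-> 4 -a-> 4 -d-> 4 -d-> 4 -a-> 4 -b-> 4 -c-> 4
End state 4 is not accepting.

No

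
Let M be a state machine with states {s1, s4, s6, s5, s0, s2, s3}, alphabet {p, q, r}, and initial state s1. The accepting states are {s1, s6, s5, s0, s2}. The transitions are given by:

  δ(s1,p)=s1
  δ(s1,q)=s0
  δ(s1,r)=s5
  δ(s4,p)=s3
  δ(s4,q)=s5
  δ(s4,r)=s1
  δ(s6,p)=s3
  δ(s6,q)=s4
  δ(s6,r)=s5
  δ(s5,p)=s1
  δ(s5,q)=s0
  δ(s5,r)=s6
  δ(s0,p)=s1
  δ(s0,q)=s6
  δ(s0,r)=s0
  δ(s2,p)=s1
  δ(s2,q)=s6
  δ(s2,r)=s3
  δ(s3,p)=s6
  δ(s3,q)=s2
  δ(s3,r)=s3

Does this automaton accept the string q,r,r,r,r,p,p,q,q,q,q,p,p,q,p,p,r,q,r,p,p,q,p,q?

Yes

s1 → s0 → s0 → s0 → s0 → s0 → s1 → s1 → s0 → s6 → s4 → s5 → s1 → s1 → s0 → s1 → s1 → s5 → s0 → s0 → s1 → s1 → s0 → s1 → s0
End state s0 is accepting.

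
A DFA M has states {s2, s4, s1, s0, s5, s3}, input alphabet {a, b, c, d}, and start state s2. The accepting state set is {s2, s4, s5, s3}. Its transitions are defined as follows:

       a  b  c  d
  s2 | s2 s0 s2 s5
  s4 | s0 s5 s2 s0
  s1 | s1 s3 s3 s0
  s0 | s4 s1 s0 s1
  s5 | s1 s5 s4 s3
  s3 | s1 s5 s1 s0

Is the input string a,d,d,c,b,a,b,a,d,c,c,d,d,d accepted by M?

No

Trace: s2 -a-> s2 -d-> s5 -d-> s3 -c-> s1 -b-> s3 -a-> s1 -b-> s3 -a-> s1 -d-> s0 -c-> s0 -c-> s0 -d-> s1 -d-> s0 -d-> s1
End state s1 is not accepting.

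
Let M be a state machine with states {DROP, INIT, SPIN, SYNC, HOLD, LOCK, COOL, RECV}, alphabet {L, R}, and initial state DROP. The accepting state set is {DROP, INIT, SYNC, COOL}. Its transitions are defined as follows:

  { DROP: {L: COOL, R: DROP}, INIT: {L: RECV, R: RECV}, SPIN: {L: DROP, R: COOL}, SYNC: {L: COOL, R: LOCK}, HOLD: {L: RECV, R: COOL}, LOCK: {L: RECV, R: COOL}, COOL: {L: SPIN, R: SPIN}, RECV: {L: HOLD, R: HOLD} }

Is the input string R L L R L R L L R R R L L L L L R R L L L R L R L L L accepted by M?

DROP → DROP → COOL → SPIN → COOL → SPIN → COOL → SPIN → DROP → DROP → DROP → DROP → COOL → SPIN → DROP → COOL → SPIN → COOL → SPIN → DROP → COOL → SPIN → COOL → SPIN → COOL → SPIN → DROP → COOL
End state COOL is accepting.

Yes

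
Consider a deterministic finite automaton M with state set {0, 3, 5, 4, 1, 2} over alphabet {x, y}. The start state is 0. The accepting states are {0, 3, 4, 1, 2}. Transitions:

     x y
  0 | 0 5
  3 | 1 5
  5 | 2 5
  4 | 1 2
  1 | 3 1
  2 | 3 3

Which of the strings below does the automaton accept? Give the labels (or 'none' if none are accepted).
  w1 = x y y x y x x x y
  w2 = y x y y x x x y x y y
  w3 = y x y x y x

w1, w3

w1:
  start at 0
  read 'x': 0 → 0
  read 'y': 0 → 5
  read 'y': 5 → 5
  read 'x': 5 → 2
  read 'y': 2 → 3
  read 'x': 3 → 1
  read 'x': 1 → 3
  read 'x': 3 → 1
  read 'y': 1 → 1
  end 1, accepted
w2:
  start at 0
  read 'y': 0 → 5
  read 'x': 5 → 2
  read 'y': 2 → 3
  read 'y': 3 → 5
  read 'x': 5 → 2
  read 'x': 2 → 3
  read 'x': 3 → 1
  read 'y': 1 → 1
  read 'x': 1 → 3
  read 'y': 3 → 5
  read 'y': 5 → 5
  end 5, rejected
w3:
  start at 0
  read 'y': 0 → 5
  read 'x': 5 → 2
  read 'y': 2 → 3
  read 'x': 3 → 1
  read 'y': 1 → 1
  read 'x': 1 → 3
  end 3, accepted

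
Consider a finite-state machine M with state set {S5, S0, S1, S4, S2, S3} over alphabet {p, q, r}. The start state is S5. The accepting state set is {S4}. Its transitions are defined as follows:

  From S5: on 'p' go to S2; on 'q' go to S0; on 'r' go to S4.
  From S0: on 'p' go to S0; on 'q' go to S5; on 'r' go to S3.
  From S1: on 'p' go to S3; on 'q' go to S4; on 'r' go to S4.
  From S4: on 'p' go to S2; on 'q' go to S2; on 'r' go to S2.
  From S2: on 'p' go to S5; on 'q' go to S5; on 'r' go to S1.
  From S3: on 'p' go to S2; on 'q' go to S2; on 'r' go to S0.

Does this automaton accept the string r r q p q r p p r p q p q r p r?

No

S5 → S4 → S2 → S5 → S2 → S5 → S4 → S2 → S5 → S4 → S2 → S5 → S2 → S5 → S4 → S2 → S1
End state S1 is not accepting.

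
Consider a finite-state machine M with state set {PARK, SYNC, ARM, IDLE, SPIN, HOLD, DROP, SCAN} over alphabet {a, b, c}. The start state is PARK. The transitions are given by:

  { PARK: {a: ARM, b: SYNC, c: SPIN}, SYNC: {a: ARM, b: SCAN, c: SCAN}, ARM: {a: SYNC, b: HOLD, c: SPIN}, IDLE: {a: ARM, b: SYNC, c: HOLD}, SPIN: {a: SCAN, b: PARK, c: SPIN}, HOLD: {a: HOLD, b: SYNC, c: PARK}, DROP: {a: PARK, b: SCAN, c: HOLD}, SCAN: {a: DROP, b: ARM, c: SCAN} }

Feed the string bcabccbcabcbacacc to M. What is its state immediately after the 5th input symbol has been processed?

SCAN

Trace: PARK -b-> SYNC -c-> SCAN -a-> DROP -b-> SCAN -c-> SCAN
After 5 symbols: SCAN.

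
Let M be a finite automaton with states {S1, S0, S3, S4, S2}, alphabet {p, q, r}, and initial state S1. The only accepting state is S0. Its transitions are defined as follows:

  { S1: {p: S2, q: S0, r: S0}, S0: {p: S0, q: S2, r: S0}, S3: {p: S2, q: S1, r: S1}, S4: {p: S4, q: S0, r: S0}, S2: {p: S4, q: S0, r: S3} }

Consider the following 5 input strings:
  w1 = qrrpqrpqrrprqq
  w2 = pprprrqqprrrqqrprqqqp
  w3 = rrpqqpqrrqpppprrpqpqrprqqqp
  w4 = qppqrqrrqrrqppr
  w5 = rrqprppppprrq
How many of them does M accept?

2

w1: Trace: S1 -q-> S0 -r-> S0 -r-> S0 -p-> S0 -q-> S2 -r-> S3 -p-> S2 -q-> S0 -r-> S0 -r-> S0 -p-> S0 -r-> S0 -q-> S2 -q-> S0  → end S0, accepted
w2: Trace: S1 -p-> S2 -p-> S4 -r-> S0 -p-> S0 -r-> S0 -r-> S0 -q-> S2 -q-> S0 -p-> S0 -r-> S0 -r-> S0 -r-> S0 -q-> S2 -q-> S0 -r-> S0 -p-> S0 -r-> S0 -q-> S2 -q-> S0 -q-> S2 -p-> S4  → end S4, rejected
w3: Trace: S1 -r-> S0 -r-> S0 -p-> S0 -q-> S2 -q-> S0 -p-> S0 -q-> S2 -r-> S3 -r-> S1 -q-> S0 -p-> S0 -p-> S0 -p-> S0 -p-> S0 -r-> S0 -r-> S0 -p-> S0 -q-> S2 -p-> S4 -q-> S0 -r-> S0 -p-> S0 -r-> S0 -q-> S2 -q-> S0 -q-> S2 -p-> S4  → end S4, rejected
w4: Trace: S1 -q-> S0 -p-> S0 -p-> S0 -q-> S2 -r-> S3 -q-> S1 -r-> S0 -r-> S0 -q-> S2 -r-> S3 -r-> S1 -q-> S0 -p-> S0 -p-> S0 -r-> S0  → end S0, accepted
w5: Trace: S1 -r-> S0 -r-> S0 -q-> S2 -p-> S4 -r-> S0 -p-> S0 -p-> S0 -p-> S0 -p-> S0 -p-> S0 -r-> S0 -r-> S0 -q-> S2  → end S2, rejected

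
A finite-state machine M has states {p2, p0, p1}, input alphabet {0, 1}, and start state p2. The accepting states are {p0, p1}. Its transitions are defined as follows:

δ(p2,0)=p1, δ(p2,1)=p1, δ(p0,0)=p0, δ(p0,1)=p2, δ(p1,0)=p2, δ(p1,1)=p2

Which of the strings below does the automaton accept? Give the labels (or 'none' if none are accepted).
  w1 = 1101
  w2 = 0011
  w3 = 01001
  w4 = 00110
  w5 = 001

w1: p2 → p1 → p2 → p1 → p2  → end p2, rejected
w2: p2 → p1 → p2 → p1 → p2  → end p2, rejected
w3: p2 → p1 → p2 → p1 → p2 → p1  → end p1, accepted
w4: p2 → p1 → p2 → p1 → p2 → p1  → end p1, accepted
w5: p2 → p1 → p2 → p1  → end p1, accepted

w3, w4, w5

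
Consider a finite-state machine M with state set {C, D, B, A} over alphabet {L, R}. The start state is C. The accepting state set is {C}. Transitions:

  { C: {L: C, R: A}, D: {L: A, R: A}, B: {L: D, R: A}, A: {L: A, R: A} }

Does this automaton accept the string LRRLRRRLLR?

Trace: C -L-> C -R-> A -R-> A -L-> A -R-> A -R-> A -R-> A -L-> A -L-> A -R-> A
End state A is not accepting.

No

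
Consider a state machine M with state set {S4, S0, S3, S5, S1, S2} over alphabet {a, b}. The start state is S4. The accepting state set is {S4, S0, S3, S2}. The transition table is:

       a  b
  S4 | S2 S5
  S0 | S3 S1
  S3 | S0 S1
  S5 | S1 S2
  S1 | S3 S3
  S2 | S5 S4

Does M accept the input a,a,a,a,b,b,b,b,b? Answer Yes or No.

No

Trace: S4 -a-> S2 -a-> S5 -a-> S1 -a-> S3 -b-> S1 -b-> S3 -b-> S1 -b-> S3 -b-> S1
End state S1 is not accepting.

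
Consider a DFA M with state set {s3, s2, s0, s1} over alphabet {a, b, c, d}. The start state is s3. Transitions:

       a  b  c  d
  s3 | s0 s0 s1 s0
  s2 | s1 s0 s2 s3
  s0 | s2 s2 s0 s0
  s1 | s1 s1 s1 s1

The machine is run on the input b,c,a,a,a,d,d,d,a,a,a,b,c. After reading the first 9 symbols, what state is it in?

s1

start at s3
read 'b': s3 → s0
read 'c': s0 → s0
read 'a': s0 → s2
read 'a': s2 → s1
read 'a': s1 → s1
read 'd': s1 → s1
read 'd': s1 → s1
read 'd': s1 → s1
read 'a': s1 → s1
After 9 symbols: s1.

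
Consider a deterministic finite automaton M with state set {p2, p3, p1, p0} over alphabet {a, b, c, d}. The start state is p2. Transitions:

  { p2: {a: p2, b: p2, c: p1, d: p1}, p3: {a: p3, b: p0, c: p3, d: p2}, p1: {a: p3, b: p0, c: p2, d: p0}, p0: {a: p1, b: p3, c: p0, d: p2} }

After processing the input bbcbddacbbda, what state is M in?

p2 → p2 → p2 → p1 → p0 → p2 → p1 → p3 → p3 → p0 → p3 → p2 → p2

p2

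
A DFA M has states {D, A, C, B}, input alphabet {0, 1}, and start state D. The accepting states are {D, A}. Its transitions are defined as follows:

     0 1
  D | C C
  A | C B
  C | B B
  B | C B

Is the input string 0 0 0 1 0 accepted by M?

start at D
read '0': D → C
read '0': C → B
read '0': B → C
read '1': C → B
read '0': B → C
End state C is not accepting.

No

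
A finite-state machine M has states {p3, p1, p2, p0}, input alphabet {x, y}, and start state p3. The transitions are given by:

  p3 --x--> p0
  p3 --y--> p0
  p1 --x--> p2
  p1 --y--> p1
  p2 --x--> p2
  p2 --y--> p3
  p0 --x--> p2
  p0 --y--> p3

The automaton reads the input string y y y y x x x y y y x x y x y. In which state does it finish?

p3 → p0 → p3 → p0 → p3 → p0 → p2 → p2 → p3 → p0 → p3 → p0 → p2 → p3 → p0 → p3

p3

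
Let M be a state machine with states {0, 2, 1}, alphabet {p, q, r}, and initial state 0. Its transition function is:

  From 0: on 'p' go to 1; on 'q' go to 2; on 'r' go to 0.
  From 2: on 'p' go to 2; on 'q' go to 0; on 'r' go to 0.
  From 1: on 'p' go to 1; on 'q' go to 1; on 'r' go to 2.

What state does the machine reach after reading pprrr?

0

Trace: 0 -p-> 1 -p-> 1 -r-> 2 -r-> 0 -r-> 0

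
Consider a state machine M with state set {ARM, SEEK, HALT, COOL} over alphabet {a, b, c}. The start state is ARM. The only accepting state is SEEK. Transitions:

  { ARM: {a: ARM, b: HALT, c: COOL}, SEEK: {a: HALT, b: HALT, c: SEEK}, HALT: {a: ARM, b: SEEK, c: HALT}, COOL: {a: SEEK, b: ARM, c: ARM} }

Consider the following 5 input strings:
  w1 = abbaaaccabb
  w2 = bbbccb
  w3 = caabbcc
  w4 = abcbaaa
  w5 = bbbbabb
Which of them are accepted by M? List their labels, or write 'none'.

w1: Trace: ARM -a-> ARM -b-> HALT -b-> SEEK -a-> HALT -a-> ARM -a-> ARM -c-> COOL -c-> ARM -a-> ARM -b-> HALT -b-> SEEK  → end SEEK, accepted
w2: Trace: ARM -b-> HALT -b-> SEEK -b-> HALT -c-> HALT -c-> HALT -b-> SEEK  → end SEEK, accepted
w3: Trace: ARM -c-> COOL -a-> SEEK -a-> HALT -b-> SEEK -b-> HALT -c-> HALT -c-> HALT  → end HALT, rejected
w4: Trace: ARM -a-> ARM -b-> HALT -c-> HALT -b-> SEEK -a-> HALT -a-> ARM -a-> ARM  → end ARM, rejected
w5: Trace: ARM -b-> HALT -b-> SEEK -b-> HALT -b-> SEEK -a-> HALT -b-> SEEK -b-> HALT  → end HALT, rejected

w1, w2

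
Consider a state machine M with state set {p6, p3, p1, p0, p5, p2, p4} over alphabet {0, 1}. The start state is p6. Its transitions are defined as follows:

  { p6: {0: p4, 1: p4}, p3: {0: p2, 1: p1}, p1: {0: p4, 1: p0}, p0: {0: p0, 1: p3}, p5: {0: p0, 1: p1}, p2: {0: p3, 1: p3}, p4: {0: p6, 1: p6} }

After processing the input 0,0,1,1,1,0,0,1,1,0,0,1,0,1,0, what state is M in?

p4

p6 → p4 → p6 → p4 → p6 → p4 → p6 → p4 → p6 → p4 → p6 → p4 → p6 → p4 → p6 → p4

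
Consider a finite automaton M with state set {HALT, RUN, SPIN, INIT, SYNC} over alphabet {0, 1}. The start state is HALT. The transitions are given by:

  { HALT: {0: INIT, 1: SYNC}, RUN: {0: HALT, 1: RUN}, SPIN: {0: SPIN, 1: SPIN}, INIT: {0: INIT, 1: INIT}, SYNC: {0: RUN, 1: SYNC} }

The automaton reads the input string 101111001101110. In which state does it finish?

Trace: HALT -1-> SYNC -0-> RUN -1-> RUN -1-> RUN -1-> RUN -1-> RUN -0-> HALT -0-> INIT -1-> INIT -1-> INIT -0-> INIT -1-> INIT -1-> INIT -1-> INIT -0-> INIT

INIT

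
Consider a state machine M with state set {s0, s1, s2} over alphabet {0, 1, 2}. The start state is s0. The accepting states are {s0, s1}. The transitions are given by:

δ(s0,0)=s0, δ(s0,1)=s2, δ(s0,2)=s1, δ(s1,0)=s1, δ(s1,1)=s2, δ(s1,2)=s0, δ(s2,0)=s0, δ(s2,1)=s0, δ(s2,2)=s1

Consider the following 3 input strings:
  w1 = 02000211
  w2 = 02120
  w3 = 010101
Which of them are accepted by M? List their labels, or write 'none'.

w1, w2

w1:
  start at s0
  read '0': s0 → s0
  read '2': s0 → s1
  read '0': s1 → s1
  read '0': s1 → s1
  read '0': s1 → s1
  read '2': s1 → s0
  read '1': s0 → s2
  read '1': s2 → s0
  end s0, accepted
w2:
  start at s0
  read '0': s0 → s0
  read '2': s0 → s1
  read '1': s1 → s2
  read '2': s2 → s1
  read '0': s1 → s1
  end s1, accepted
w3:
  start at s0
  read '0': s0 → s0
  read '1': s0 → s2
  read '0': s2 → s0
  read '1': s0 → s2
  read '0': s2 → s0
  read '1': s0 → s2
  end s2, rejected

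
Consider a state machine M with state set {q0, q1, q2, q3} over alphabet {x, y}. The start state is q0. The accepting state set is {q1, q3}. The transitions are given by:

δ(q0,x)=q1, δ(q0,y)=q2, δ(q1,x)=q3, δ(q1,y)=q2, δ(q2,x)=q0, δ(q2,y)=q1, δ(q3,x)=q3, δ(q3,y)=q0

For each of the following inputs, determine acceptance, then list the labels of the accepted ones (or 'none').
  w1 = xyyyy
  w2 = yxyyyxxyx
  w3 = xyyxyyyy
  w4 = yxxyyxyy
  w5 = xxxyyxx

w1, w5

w1:
  start at q0
  read 'x': q0 → q1
  read 'y': q1 → q2
  read 'y': q2 → q1
  read 'y': q1 → q2
  read 'y': q2 → q1
  end q1, accepted
w2:
  start at q0
  read 'y': q0 → q2
  read 'x': q2 → q0
  read 'y': q0 → q2
  read 'y': q2 → q1
  read 'y': q1 → q2
  read 'x': q2 → q0
  read 'x': q0 → q1
  read 'y': q1 → q2
  read 'x': q2 → q0
  end q0, rejected
w3:
  start at q0
  read 'x': q0 → q1
  read 'y': q1 → q2
  read 'y': q2 → q1
  read 'x': q1 → q3
  read 'y': q3 → q0
  read 'y': q0 → q2
  read 'y': q2 → q1
  read 'y': q1 → q2
  end q2, rejected
w4:
  start at q0
  read 'y': q0 → q2
  read 'x': q2 → q0
  read 'x': q0 → q1
  read 'y': q1 → q2
  read 'y': q2 → q1
  read 'x': q1 → q3
  read 'y': q3 → q0
  read 'y': q0 → q2
  end q2, rejected
w5:
  start at q0
  read 'x': q0 → q1
  read 'x': q1 → q3
  read 'x': q3 → q3
  read 'y': q3 → q0
  read 'y': q0 → q2
  read 'x': q2 → q0
  read 'x': q0 → q1
  end q1, accepted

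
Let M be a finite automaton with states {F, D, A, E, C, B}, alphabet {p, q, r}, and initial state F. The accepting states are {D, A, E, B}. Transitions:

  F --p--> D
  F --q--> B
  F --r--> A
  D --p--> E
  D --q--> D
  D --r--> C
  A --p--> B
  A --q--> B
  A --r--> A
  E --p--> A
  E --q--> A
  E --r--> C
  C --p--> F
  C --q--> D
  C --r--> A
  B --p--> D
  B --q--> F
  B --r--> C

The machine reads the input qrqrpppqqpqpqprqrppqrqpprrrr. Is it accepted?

F → B → C → D → C → F → D → E → A → B → D → D → E → A → B → C → D → C → F → D → D → C → D → E → A → A → A → A → A
End state A is accepting.

Yes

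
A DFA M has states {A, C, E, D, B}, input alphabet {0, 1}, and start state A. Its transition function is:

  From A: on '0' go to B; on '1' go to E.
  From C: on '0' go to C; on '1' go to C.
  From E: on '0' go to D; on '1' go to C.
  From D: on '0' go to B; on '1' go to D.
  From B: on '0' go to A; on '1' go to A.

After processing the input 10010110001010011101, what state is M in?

C

start at A
read '1': A → E
read '0': E → D
read '0': D → B
read '1': B → A
read '0': A → B
read '1': B → A
read '1': A → E
read '0': E → D
read '0': D → B
read '0': B → A
read '1': A → E
read '0': E → D
read '1': D → D
read '0': D → B
read '0': B → A
read '1': A → E
read '1': E → C
read '1': C → C
read '0': C → C
read '1': C → C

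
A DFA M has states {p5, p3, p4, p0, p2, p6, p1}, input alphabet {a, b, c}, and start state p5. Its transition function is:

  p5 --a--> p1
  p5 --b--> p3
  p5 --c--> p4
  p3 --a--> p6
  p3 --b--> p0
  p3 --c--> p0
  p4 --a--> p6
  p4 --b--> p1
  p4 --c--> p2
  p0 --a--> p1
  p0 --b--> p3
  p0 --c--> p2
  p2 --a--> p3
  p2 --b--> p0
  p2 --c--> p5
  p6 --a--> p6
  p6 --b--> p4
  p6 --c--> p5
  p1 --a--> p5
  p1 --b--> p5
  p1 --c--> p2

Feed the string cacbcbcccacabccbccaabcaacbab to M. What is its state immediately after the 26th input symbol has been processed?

p5 → p4 → p6 → p5 → p3 → p0 → p3 → p0 → p2 → p5 → p1 → p2 → p3 → p0 → p2 → p5 → p3 → p0 → p2 → p3 → p6 → p4 → p2 → p3 → p6 → p5 → p3
After 26 symbols: p3.

p3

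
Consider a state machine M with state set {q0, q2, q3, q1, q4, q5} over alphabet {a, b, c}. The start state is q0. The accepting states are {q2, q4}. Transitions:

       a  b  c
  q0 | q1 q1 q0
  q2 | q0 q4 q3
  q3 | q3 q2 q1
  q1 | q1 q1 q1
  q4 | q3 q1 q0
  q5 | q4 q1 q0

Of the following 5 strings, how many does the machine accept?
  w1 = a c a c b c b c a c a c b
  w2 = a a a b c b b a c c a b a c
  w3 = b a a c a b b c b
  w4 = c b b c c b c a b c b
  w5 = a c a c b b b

0

w1: Trace: q0 -a-> q1 -c-> q1 -a-> q1 -c-> q1 -b-> q1 -c-> q1 -b-> q1 -c-> q1 -a-> q1 -c-> q1 -a-> q1 -c-> q1 -b-> q1  → end q1, rejected
w2: Trace: q0 -a-> q1 -a-> q1 -a-> q1 -b-> q1 -c-> q1 -b-> q1 -b-> q1 -a-> q1 -c-> q1 -c-> q1 -a-> q1 -b-> q1 -a-> q1 -c-> q1  → end q1, rejected
w3: Trace: q0 -b-> q1 -a-> q1 -a-> q1 -c-> q1 -a-> q1 -b-> q1 -b-> q1 -c-> q1 -b-> q1  → end q1, rejected
w4: Trace: q0 -c-> q0 -b-> q1 -b-> q1 -c-> q1 -c-> q1 -b-> q1 -c-> q1 -a-> q1 -b-> q1 -c-> q1 -b-> q1  → end q1, rejected
w5: Trace: q0 -a-> q1 -c-> q1 -a-> q1 -c-> q1 -b-> q1 -b-> q1 -b-> q1  → end q1, rejected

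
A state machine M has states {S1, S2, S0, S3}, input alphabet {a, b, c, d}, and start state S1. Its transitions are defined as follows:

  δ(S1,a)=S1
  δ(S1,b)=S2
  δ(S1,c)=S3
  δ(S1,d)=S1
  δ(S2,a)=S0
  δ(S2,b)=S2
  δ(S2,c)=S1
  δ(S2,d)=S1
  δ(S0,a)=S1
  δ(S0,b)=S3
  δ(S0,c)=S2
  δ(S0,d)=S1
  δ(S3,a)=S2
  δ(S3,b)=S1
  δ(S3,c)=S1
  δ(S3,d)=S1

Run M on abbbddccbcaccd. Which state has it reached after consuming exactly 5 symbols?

Trace: S1 -a-> S1 -b-> S2 -b-> S2 -b-> S2 -d-> S1
After 5 symbols: S1.

S1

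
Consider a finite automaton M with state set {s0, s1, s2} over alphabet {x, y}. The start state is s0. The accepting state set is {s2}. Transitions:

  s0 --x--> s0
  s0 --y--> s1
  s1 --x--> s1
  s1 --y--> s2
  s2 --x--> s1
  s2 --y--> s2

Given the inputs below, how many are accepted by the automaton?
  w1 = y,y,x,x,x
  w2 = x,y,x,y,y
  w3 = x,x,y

1

w1:
  start at s0
  read 'y': s0 → s1
  read 'y': s1 → s2
  read 'x': s2 → s1
  read 'x': s1 → s1
  read 'x': s1 → s1
  end s1, rejected
w2:
  start at s0
  read 'x': s0 → s0
  read 'y': s0 → s1
  read 'x': s1 → s1
  read 'y': s1 → s2
  read 'y': s2 → s2
  end s2, accepted
w3:
  start at s0
  read 'x': s0 → s0
  read 'x': s0 → s0
  read 'y': s0 → s1
  end s1, rejected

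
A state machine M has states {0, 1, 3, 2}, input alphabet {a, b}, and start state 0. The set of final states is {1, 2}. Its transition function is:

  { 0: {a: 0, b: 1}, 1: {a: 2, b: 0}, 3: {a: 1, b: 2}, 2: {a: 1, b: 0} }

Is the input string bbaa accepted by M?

No

start at 0
read 'b': 0 → 1
read 'b': 1 → 0
read 'a': 0 → 0
read 'a': 0 → 0
End state 0 is not accepting.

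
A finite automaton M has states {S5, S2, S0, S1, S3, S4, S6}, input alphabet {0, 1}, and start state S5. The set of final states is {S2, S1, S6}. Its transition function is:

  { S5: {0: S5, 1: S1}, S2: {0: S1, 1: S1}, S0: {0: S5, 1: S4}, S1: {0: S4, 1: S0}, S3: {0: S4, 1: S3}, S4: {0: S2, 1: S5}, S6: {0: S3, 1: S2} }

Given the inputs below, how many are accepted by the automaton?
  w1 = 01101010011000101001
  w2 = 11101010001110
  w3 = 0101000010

w1: S5 → S5 → S1 → S0 → S5 → S1 → S4 → S5 → S5 → S5 → S1 → S0 → S5 → S5 → S5 → S1 → S4 → S5 → S5 → S5 → S1  → end S1, accepted
w2: S5 → S1 → S0 → S4 → S2 → S1 → S4 → S5 → S5 → S5 → S5 → S1 → S0 → S4 → S2  → end S2, accepted
w3: S5 → S5 → S1 → S4 → S5 → S5 → S5 → S5 → S5 → S1 → S4  → end S4, rejected

2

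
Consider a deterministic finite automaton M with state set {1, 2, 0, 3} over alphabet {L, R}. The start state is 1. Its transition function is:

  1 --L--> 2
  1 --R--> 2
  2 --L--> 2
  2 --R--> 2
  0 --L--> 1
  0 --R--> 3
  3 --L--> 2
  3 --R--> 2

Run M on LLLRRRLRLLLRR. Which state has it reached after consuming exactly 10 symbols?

start at 1
read 'L': 1 → 2
read 'L': 2 → 2
read 'L': 2 → 2
read 'R': 2 → 2
read 'R': 2 → 2
read 'R': 2 → 2
read 'L': 2 → 2
read 'R': 2 → 2
read 'L': 2 → 2
read 'L': 2 → 2
After 10 symbols: 2.

2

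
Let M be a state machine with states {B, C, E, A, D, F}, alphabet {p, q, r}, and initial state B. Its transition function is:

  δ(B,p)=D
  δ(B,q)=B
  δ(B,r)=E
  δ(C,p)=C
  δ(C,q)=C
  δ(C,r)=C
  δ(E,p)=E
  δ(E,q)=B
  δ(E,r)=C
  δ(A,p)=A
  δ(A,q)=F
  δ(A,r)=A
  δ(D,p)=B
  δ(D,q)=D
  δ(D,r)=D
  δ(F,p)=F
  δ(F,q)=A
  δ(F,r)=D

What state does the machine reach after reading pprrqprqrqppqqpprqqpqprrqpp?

B → D → B → E → C → C → C → C → C → C → C → C → C → C → C → C → C → C → C → C → C → C → C → C → C → C → C → C

C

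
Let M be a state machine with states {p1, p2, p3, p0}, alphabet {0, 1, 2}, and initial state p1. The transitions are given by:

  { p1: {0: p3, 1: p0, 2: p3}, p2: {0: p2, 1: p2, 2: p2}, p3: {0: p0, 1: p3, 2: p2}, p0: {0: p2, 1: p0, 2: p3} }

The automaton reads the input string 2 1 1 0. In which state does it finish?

p1 → p3 → p3 → p3 → p0

p0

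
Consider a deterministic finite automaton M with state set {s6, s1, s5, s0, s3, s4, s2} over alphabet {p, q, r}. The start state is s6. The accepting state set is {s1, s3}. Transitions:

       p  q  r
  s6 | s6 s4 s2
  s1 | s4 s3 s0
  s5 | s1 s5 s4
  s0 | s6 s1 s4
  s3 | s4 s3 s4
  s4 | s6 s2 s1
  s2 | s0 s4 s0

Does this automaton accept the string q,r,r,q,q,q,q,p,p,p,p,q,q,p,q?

Trace: s6 -q-> s4 -r-> s1 -r-> s0 -q-> s1 -q-> s3 -q-> s3 -q-> s3 -p-> s4 -p-> s6 -p-> s6 -p-> s6 -q-> s4 -q-> s2 -p-> s0 -q-> s1
End state s1 is accepting.

Yes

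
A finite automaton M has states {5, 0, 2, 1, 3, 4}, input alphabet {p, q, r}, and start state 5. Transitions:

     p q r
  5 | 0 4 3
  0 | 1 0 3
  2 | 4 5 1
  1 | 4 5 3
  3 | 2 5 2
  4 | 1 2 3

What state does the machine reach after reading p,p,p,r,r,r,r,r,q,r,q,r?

5 → 0 → 1 → 4 → 3 → 2 → 1 → 3 → 2 → 5 → 3 → 5 → 3

3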